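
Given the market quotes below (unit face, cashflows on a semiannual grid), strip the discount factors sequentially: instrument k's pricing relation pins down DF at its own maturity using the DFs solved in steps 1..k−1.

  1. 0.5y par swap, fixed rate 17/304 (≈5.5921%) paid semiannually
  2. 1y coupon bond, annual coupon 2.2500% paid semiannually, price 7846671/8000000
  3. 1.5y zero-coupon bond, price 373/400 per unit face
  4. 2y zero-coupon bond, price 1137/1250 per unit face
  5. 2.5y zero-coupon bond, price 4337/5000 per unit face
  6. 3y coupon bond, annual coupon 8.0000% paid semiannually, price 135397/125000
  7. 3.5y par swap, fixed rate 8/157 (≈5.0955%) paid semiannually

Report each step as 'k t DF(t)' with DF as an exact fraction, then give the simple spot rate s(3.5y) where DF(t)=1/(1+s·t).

step 1 [0.5y] swap r/2=17/608: DF=(1 − 17/608·(0))/(1+17/608) = 608/625 ≈ 0.972800
step 2 [1y] bond c/2=9/800: DF=(7846671/8000000 − 9/800·(0.972800))/(1+9/800) = 9591/10000 ≈ 0.959100
step 3 [1.5y] zero: DF = P = 373/400 ≈ 0.932500
step 4 [2y] zero: DF = P = 1137/1250 ≈ 0.909600
step 5 [2.5y] zero: DF = P = 4337/5000 ≈ 0.867400
step 6 [3y] bond c/2=1/25: DF=(135397/125000 − 1/25·(0.972800+0.959100+0.932500+0.909600+0.867400))/(1+1/25) = 863/1000 ≈ 0.863000
step 7 [3.5y] swap r/2=4/157: DF=(1 − 4/157·(0.972800+0.959100+0.932500+0.909600+0.867400+0.863000))/(1+4/157) = 524/625 ≈ 0.838400

1 1/2 608/625
2 1 9591/10000
3 3/2 373/400
4 2 1137/1250
5 5/2 4337/5000
6 3 863/1000
7 7/2 524/625
s(3.5y) = (1/(524/625) − 1)/(7/2) = 101/1834 ≈ 5.5071%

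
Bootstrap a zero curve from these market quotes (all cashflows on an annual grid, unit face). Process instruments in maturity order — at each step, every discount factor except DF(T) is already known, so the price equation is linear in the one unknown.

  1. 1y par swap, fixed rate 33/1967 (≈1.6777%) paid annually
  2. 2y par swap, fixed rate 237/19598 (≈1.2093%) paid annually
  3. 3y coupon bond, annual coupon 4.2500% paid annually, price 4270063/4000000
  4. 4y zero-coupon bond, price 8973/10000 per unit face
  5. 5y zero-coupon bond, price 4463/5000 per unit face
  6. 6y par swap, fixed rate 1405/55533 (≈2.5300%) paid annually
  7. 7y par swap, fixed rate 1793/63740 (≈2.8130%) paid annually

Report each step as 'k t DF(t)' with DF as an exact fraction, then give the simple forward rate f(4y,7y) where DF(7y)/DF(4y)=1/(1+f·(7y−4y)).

step 1 [1y] swap r/1=33/1967: DF=(1 − 33/1967·(0))/(1+33/1967) = 1967/2000 ≈ 0.983500
step 2 [2y] swap r/1=237/19598: DF=(1 − 237/19598·(0.983500))/(1+237/19598) = 9763/10000 ≈ 0.976300
step 3 [3y] bond c/1=17/400: DF=(4270063/4000000 − 17/400·(0.983500+0.976300))/(1+17/400) = 9441/10000 ≈ 0.944100
step 4 [4y] zero: DF = P = 8973/10000 ≈ 0.897300
step 5 [5y] zero: DF = P = 4463/5000 ≈ 0.892600
step 6 [6y] swap r/1=1405/55533: DF=(1 − 1405/55533·(0.983500+0.976300+0.944100+0.897300+0.892600))/(1+1405/55533) = 1719/2000 ≈ 0.859500
step 7 [7y] swap r/1=1793/63740: DF=(1 − 1793/63740·(0.983500+0.976300+0.944100+0.897300+0.892600+0.859500))/(1+1793/63740) = 8207/10000 ≈ 0.820700

1 1 1967/2000
2 2 9763/10000
3 3 9441/10000
4 4 8973/10000
5 5 4463/5000
6 6 1719/2000
7 7 8207/10000
f(4y,7y) = ((8973/10000)/(8207/10000) − 1)/(3) = 766/24621 ≈ 3.1112%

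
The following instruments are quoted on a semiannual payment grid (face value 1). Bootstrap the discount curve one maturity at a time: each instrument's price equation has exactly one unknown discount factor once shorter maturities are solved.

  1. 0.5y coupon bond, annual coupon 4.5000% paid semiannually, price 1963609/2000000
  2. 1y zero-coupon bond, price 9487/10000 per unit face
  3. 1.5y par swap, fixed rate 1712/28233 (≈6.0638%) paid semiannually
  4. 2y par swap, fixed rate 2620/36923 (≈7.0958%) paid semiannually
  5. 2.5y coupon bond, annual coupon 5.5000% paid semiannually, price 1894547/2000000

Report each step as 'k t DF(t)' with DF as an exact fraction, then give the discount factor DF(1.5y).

1 1/2 4801/5000
2 1 9487/10000
3 3/2 1143/1250
4 2 869/1000
5 5/2 8231/10000
DF(1.5y) = 1143/1250 ≈ 0.914400

step 1 [0.5y] bond c/2=9/400: DF=(1963609/2000000 − 9/400·(0))/(1+9/400) = 4801/5000 ≈ 0.960200
step 2 [1y] zero: DF = P = 9487/10000 ≈ 0.948700
step 3 [1.5y] swap r/2=856/28233: DF=(1 − 856/28233·(0.960200+0.948700))/(1+856/28233) = 1143/1250 ≈ 0.914400
step 4 [2y] swap r/2=1310/36923: DF=(1 − 1310/36923·(0.960200+0.948700+0.914400))/(1+1310/36923) = 869/1000 ≈ 0.869000
step 5 [2.5y] bond c/2=11/400: DF=(1894547/2000000 − 11/400·(0.960200+0.948700+0.914400+0.869000))/(1+11/400) = 8231/10000 ≈ 0.823100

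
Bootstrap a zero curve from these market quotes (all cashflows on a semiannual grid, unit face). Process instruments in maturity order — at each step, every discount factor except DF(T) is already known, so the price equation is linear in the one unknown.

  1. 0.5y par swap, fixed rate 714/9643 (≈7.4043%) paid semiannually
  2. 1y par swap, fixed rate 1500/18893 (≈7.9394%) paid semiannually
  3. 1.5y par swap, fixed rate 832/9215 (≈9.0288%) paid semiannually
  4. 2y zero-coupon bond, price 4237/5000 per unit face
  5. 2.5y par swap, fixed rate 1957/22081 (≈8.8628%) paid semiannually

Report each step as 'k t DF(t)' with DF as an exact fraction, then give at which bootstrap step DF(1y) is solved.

step 1 [0.5y] swap r/2=357/9643: DF=(1 − 357/9643·(0))/(1+357/9643) = 9643/10000 ≈ 0.964300
step 2 [1y] swap r/2=750/18893: DF=(1 − 750/18893·(0.964300))/(1+750/18893) = 37/40 ≈ 0.925000
step 3 [1.5y] swap r/2=416/9215: DF=(1 − 416/9215·(0.964300+0.925000))/(1+416/9215) = 547/625 ≈ 0.875200
step 4 [2y] zero: DF = P = 4237/5000 ≈ 0.847400
step 5 [2.5y] swap r/2=1957/44162: DF=(1 − 1957/44162·(0.964300+0.925000+0.875200+0.847400))/(1+1957/44162) = 8043/10000 ≈ 0.804300

1 1/2 9643/10000
2 1 37/40
3 3/2 547/625
4 2 4237/5000
5 5/2 8043/10000
DF(1y) is solved at step 2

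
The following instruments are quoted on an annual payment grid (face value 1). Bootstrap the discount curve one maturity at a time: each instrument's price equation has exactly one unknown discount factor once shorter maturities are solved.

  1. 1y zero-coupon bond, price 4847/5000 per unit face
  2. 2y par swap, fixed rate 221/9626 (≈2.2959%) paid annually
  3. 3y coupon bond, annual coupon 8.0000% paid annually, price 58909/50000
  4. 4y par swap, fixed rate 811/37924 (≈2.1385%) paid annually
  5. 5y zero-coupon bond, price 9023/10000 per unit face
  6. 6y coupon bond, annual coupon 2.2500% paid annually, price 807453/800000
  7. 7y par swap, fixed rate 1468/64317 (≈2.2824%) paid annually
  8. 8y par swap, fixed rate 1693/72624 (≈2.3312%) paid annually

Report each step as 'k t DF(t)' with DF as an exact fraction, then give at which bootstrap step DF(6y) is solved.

step 1 [1y] zero: DF = P = 4847/5000 ≈ 0.969400
step 2 [2y] swap r/1=221/9626: DF=(1 − 221/9626·(0.969400))/(1+221/9626) = 4779/5000 ≈ 0.955800
step 3 [3y] bond c/1=2/25: DF=(58909/50000 − 2/25·(0.969400+0.955800))/(1+2/25) = 9483/10000 ≈ 0.948300
step 4 [4y] swap r/1=811/37924: DF=(1 − 811/37924·(0.969400+0.955800+0.948300))/(1+811/37924) = 9189/10000 ≈ 0.918900
step 5 [5y] zero: DF = P = 9023/10000 ≈ 0.902300
step 6 [6y] bond c/1=9/400: DF=(807453/800000 − 9/400·(0.969400+0.955800+0.948300+0.918900+0.902300))/(1+9/400) = 4419/5000 ≈ 0.883800
step 7 [7y] swap r/1=1468/64317: DF=(1 − 1468/64317·(0.969400+0.955800+0.948300+0.918900+0.902300+0.883800))/(1+1468/64317) = 2133/2500 ≈ 0.853200
step 8 [8y] swap r/1=1693/72624: DF=(1 − 1693/72624·(0.969400+0.955800+0.948300+0.918900+0.902300+0.883800+0.853200))/(1+1693/72624) = 8307/10000 ≈ 0.830700

1 1 4847/5000
2 2 4779/5000
3 3 9483/10000
4 4 9189/10000
5 5 9023/10000
6 6 4419/5000
7 7 2133/2500
8 8 8307/10000
DF(6y) is solved at step 6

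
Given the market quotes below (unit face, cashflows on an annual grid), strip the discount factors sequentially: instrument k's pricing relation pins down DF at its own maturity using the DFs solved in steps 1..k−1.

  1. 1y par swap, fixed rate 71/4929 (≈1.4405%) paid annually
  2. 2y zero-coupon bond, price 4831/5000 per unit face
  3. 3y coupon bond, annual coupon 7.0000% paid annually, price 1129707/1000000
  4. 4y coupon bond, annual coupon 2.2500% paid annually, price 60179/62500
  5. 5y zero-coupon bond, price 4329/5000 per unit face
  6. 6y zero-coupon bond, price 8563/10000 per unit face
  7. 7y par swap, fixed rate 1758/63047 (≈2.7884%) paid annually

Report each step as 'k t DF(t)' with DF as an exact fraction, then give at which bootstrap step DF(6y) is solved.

1 1 4929/5000
2 2 4831/5000
3 3 9281/10000
4 4 8783/10000
5 5 4329/5000
6 6 8563/10000
7 7 4121/5000
DF(6y) is solved at step 6

step 1 [1y] swap r/1=71/4929: DF=(1 − 71/4929·(0))/(1+71/4929) = 4929/5000 ≈ 0.985800
step 2 [2y] zero: DF = P = 4831/5000 ≈ 0.966200
step 3 [3y] bond c/1=7/100: DF=(1129707/1000000 − 7/100·(0.985800+0.966200))/(1+7/100) = 9281/10000 ≈ 0.928100
step 4 [4y] bond c/1=9/400: DF=(60179/62500 − 9/400·(0.985800+0.966200+0.928100))/(1+9/400) = 8783/10000 ≈ 0.878300
step 5 [5y] zero: DF = P = 4329/5000 ≈ 0.865800
step 6 [6y] zero: DF = P = 8563/10000 ≈ 0.856300
step 7 [7y] swap r/1=1758/63047: DF=(1 − 1758/63047·(0.985800+0.966200+0.928100+0.878300+0.865800+0.856300))/(1+1758/63047) = 4121/5000 ≈ 0.824200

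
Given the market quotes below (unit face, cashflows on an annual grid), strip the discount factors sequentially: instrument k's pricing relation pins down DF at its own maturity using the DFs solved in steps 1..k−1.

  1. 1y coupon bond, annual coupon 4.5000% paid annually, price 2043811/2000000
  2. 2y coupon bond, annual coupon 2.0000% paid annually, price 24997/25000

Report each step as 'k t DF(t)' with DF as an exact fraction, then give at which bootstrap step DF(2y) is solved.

1 1 9779/10000
2 2 9611/10000
DF(2y) is solved at step 2

step 1 [1y] bond c/1=9/200: DF=(2043811/2000000 − 9/200·(0))/(1+9/200) = 9779/10000 ≈ 0.977900
step 2 [2y] bond c/1=1/50: DF=(24997/25000 − 1/50·(0.977900))/(1+1/50) = 9611/10000 ≈ 0.961100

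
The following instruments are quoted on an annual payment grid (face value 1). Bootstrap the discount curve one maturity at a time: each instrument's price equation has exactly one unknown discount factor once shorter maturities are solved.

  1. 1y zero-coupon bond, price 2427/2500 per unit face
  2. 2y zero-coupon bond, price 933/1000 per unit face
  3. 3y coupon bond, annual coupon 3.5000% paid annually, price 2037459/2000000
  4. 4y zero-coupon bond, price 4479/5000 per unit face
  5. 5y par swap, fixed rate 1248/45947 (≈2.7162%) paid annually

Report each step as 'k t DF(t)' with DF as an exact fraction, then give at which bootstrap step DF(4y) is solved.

step 1 [1y] zero: DF = P = 2427/2500 ≈ 0.970800
step 2 [2y] zero: DF = P = 933/1000 ≈ 0.933000
step 3 [3y] bond c/1=7/200: DF=(2037459/2000000 − 7/200·(0.970800+0.933000))/(1+7/200) = 9199/10000 ≈ 0.919900
step 4 [4y] zero: DF = P = 4479/5000 ≈ 0.895800
step 5 [5y] swap r/1=1248/45947: DF=(1 − 1248/45947·(0.970800+0.933000+0.919900+0.895800))/(1+1248/45947) = 547/625 ≈ 0.875200

1 1 2427/2500
2 2 933/1000
3 3 9199/10000
4 4 4479/5000
5 5 547/625
DF(4y) is solved at step 4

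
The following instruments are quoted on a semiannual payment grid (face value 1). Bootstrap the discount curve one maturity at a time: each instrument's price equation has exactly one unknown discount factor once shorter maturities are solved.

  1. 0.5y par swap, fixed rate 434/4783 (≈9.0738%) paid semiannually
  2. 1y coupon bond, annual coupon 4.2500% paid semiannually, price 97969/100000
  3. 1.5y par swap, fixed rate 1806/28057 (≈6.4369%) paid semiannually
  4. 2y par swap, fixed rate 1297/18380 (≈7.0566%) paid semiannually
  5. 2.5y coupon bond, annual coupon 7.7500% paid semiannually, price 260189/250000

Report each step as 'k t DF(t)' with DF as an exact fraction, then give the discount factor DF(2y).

step 1 [0.5y] swap r/2=217/4783: DF=(1 − 217/4783·(0))/(1+217/4783) = 4783/5000 ≈ 0.956600
step 2 [1y] bond c/2=17/800: DF=(97969/100000 − 17/800·(0.956600))/(1+17/800) = 4697/5000 ≈ 0.939400
step 3 [1.5y] swap r/2=903/28057: DF=(1 − 903/28057·(0.956600+0.939400))/(1+903/28057) = 9097/10000 ≈ 0.909700
step 4 [2y] swap r/2=1297/36760: DF=(1 − 1297/36760·(0.956600+0.939400+0.909700))/(1+1297/36760) = 8703/10000 ≈ 0.870300
step 5 [2.5y] bond c/2=31/800: DF=(260189/250000 − 31/800·(0.956600+0.939400+0.909700+0.870300))/(1+31/800) = 1081/1250 ≈ 0.864800

1 1/2 4783/5000
2 1 4697/5000
3 3/2 9097/10000
4 2 8703/10000
5 5/2 1081/1250
DF(2y) = 8703/10000 ≈ 0.870300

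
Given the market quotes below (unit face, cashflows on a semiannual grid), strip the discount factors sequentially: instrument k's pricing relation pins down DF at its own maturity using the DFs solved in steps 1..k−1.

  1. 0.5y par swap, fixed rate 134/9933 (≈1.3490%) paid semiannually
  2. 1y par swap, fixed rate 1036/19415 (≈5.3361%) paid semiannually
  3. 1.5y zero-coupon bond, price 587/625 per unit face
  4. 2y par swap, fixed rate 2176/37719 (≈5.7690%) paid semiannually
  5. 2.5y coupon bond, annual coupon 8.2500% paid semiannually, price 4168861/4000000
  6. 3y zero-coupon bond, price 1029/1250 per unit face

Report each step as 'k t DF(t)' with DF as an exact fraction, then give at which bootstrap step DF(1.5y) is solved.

step 1 [0.5y] swap r/2=67/9933: DF=(1 − 67/9933·(0))/(1+67/9933) = 9933/10000 ≈ 0.993300
step 2 [1y] swap r/2=518/19415: DF=(1 − 518/19415·(0.993300))/(1+518/19415) = 4741/5000 ≈ 0.948200
step 3 [1.5y] zero: DF = P = 587/625 ≈ 0.939200
step 4 [2y] swap r/2=1088/37719: DF=(1 − 1088/37719·(0.993300+0.948200+0.939200))/(1+1088/37719) = 557/625 ≈ 0.891200
step 5 [2.5y] bond c/2=33/800: DF=(4168861/4000000 − 33/800·(0.993300+0.948200+0.939200+0.891200))/(1+33/800) = 1703/2000 ≈ 0.851500
step 6 [3y] zero: DF = P = 1029/1250 ≈ 0.823200

1 1/2 9933/10000
2 1 4741/5000
3 3/2 587/625
4 2 557/625
5 5/2 1703/2000
6 3 1029/1250
DF(1.5y) is solved at step 3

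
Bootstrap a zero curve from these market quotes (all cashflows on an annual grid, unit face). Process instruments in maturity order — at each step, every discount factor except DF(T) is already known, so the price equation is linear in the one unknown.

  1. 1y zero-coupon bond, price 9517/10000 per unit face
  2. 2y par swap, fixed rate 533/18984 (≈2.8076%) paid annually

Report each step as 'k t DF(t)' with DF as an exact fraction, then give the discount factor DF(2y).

step 1 [1y] zero: DF = P = 9517/10000 ≈ 0.951700
step 2 [2y] swap r/1=533/18984: DF=(1 − 533/18984·(0.951700))/(1+533/18984) = 9467/10000 ≈ 0.946700

1 1 9517/10000
2 2 9467/10000
DF(2y) = 9467/10000 ≈ 0.946700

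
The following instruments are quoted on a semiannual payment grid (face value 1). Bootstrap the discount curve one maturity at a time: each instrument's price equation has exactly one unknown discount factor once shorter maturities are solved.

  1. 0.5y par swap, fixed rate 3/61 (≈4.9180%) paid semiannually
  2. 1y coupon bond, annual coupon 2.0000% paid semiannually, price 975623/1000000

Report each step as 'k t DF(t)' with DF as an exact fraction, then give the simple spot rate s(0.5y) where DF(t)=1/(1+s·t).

step 1 [0.5y] swap r/2=3/122: DF=(1 − 3/122·(0))/(1+3/122) = 122/125 ≈ 0.976000
step 2 [1y] bond c/2=1/100: DF=(975623/1000000 − 1/100·(0.976000))/(1+1/100) = 9563/10000 ≈ 0.956300

1 1/2 122/125
2 1 9563/10000
s(0.5y) = (1/(122/125) − 1)/(1/2) = 3/61 ≈ 4.9180%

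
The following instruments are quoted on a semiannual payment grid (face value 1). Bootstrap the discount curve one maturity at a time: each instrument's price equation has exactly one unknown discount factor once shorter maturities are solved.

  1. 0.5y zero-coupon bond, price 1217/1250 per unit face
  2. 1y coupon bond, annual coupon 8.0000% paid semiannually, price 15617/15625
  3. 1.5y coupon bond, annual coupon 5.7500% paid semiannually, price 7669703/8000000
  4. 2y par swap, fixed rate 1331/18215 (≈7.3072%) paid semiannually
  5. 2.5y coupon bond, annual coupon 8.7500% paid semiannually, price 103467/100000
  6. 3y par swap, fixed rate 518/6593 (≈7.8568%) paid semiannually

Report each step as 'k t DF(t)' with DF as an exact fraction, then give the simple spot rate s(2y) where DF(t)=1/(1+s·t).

1 1/2 1217/1250
2 1 2309/2500
3 3/2 8789/10000
4 2 8669/10000
5 5/2 4193/5000
6 3 991/1250
s(2y) = (1/(8669/10000) − 1)/(2) = 1331/17338 ≈ 7.6768%

step 1 [0.5y] zero: DF = P = 1217/1250 ≈ 0.973600
step 2 [1y] bond c/2=1/25: DF=(15617/15625 − 1/25·(0.973600))/(1+1/25) = 2309/2500 ≈ 0.923600
step 3 [1.5y] bond c/2=23/800: DF=(7669703/8000000 − 23/800·(0.973600+0.923600))/(1+23/800) = 8789/10000 ≈ 0.878900
step 4 [2y] swap r/2=1331/36430: DF=(1 − 1331/36430·(0.973600+0.923600+0.878900))/(1+1331/36430) = 8669/10000 ≈ 0.866900
step 5 [2.5y] bond c/2=7/160: DF=(103467/100000 − 7/160·(0.973600+0.923600+0.878900+0.866900))/(1+7/160) = 4193/5000 ≈ 0.838600
step 6 [3y] swap r/2=259/6593: DF=(1 − 259/6593·(0.973600+0.923600+0.878900+0.866900+0.838600))/(1+259/6593) = 991/1250 ≈ 0.792800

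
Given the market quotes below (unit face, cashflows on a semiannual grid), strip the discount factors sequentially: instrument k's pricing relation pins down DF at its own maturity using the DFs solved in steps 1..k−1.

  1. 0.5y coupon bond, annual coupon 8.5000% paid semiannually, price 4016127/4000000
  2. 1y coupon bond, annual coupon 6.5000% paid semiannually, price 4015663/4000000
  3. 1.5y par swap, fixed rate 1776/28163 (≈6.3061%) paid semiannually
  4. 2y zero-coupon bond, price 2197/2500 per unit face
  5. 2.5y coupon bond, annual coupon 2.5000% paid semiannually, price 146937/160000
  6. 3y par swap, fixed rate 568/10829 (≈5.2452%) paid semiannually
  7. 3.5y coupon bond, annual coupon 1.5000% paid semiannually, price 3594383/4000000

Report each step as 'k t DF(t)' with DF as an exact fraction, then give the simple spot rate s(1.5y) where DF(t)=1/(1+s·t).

step 1 [0.5y] bond c/2=17/400: DF=(4016127/4000000 − 17/400·(0))/(1+17/400) = 9631/10000 ≈ 0.963100
step 2 [1y] bond c/2=13/400: DF=(4015663/4000000 − 13/400·(0.963100))/(1+13/400) = 471/500 ≈ 0.942000
step 3 [1.5y] swap r/2=888/28163: DF=(1 − 888/28163·(0.963100+0.942000))/(1+888/28163) = 1139/1250 ≈ 0.911200
step 4 [2y] zero: DF = P = 2197/2500 ≈ 0.878800
step 5 [2.5y] bond c/2=1/80: DF=(146937/160000 − 1/80·(0.963100+0.942000+0.911200+0.878800))/(1+1/80) = 4307/5000 ≈ 0.861400
step 6 [3y] swap r/2=284/10829: DF=(1 − 284/10829·(0.963100+0.942000+0.911200+0.878800+0.861400))/(1+284/10829) = 429/500 ≈ 0.858000
step 7 [3.5y] bond c/2=3/400: DF=(3594383/4000000 − 3/400·(0.963100+0.942000+0.911200+0.878800+0.861400+0.858000))/(1+3/400) = 2129/2500 ≈ 0.851600

1 1/2 9631/10000
2 1 471/500
3 3/2 1139/1250
4 2 2197/2500
5 5/2 4307/5000
6 3 429/500
7 7/2 2129/2500
s(1.5y) = (1/(1139/1250) − 1)/(3/2) = 74/1139 ≈ 6.4969%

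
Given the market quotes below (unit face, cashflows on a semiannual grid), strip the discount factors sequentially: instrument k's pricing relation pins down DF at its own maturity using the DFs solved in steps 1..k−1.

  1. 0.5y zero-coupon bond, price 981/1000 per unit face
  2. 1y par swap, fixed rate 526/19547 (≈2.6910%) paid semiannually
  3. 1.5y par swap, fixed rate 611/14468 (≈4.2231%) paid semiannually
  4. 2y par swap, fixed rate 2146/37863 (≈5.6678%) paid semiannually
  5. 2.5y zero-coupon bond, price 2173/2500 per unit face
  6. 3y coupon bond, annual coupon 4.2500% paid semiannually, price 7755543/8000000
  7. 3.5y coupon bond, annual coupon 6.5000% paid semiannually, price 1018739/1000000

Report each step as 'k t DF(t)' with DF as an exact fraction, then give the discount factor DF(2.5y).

1 1/2 981/1000
2 1 9737/10000
3 3/2 9389/10000
4 2 8927/10000
5 5/2 2173/2500
6 3 2131/2500
7 7/2 8133/10000
DF(2.5y) = 2173/2500 ≈ 0.869200

step 1 [0.5y] zero: DF = P = 981/1000 ≈ 0.981000
step 2 [1y] swap r/2=263/19547: DF=(1 − 263/19547·(0.981000))/(1+263/19547) = 9737/10000 ≈ 0.973700
step 3 [1.5y] swap r/2=611/28936: DF=(1 − 611/28936·(0.981000+0.973700))/(1+611/28936) = 9389/10000 ≈ 0.938900
step 4 [2y] swap r/2=1073/37863: DF=(1 − 1073/37863·(0.981000+0.973700+0.938900))/(1+1073/37863) = 8927/10000 ≈ 0.892700
step 5 [2.5y] zero: DF = P = 2173/2500 ≈ 0.869200
step 6 [3y] bond c/2=17/800: DF=(7755543/8000000 − 17/800·(0.981000+0.973700+0.938900+0.892700+0.869200))/(1+17/800) = 2131/2500 ≈ 0.852400
step 7 [3.5y] bond c/2=13/400: DF=(1018739/1000000 − 13/400·(0.981000+0.973700+0.938900+0.892700+0.869200+0.852400))/(1+13/400) = 8133/10000 ≈ 0.813300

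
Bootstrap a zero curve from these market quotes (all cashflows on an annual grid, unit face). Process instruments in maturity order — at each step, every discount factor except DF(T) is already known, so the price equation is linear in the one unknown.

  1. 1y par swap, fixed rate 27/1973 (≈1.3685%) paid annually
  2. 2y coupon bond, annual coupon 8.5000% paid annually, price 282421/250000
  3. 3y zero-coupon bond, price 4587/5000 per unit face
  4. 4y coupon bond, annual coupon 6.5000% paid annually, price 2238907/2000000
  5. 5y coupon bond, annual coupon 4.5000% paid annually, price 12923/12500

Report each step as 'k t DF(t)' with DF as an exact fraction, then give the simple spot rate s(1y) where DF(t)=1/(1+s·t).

step 1 [1y] swap r/1=27/1973: DF=(1 − 27/1973·(0))/(1+27/1973) = 1973/2000 ≈ 0.986500
step 2 [2y] bond c/1=17/200: DF=(282421/250000 − 17/200·(0.986500))/(1+17/200) = 9639/10000 ≈ 0.963900
step 3 [3y] zero: DF = P = 4587/5000 ≈ 0.917400
step 4 [4y] bond c/1=13/200: DF=(2238907/2000000 − 13/200·(0.986500+0.963900+0.917400))/(1+13/200) = 8761/10000 ≈ 0.876100
step 5 [5y] bond c/1=9/200: DF=(12923/12500 − 9/200·(0.986500+0.963900+0.917400+0.876100))/(1+9/200) = 8281/10000 ≈ 0.828100

1 1 1973/2000
2 2 9639/10000
3 3 4587/5000
4 4 8761/10000
5 5 8281/10000
s(1y) = (1/(1973/2000) − 1)/(1) = 27/1973 ≈ 1.3685%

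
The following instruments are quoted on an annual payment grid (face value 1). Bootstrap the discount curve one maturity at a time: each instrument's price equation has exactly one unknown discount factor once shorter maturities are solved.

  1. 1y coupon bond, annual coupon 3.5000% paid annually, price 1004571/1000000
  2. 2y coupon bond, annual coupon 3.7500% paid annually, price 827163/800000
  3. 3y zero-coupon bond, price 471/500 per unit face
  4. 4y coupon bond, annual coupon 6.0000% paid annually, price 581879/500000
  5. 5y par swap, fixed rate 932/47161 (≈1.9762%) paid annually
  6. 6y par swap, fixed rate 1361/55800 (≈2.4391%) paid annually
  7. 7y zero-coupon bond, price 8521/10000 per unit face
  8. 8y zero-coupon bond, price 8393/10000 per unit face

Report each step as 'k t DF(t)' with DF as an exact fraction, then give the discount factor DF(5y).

step 1 [1y] bond c/1=7/200: DF=(1004571/1000000 − 7/200·(0))/(1+7/200) = 4853/5000 ≈ 0.970600
step 2 [2y] bond c/1=3/80: DF=(827163/800000 − 3/80·(0.970600))/(1+3/80) = 1923/2000 ≈ 0.961500
step 3 [3y] zero: DF = P = 471/500 ≈ 0.942000
step 4 [4y] bond c/1=3/50: DF=(581879/500000 − 3/50·(0.970600+0.961500+0.942000))/(1+3/50) = 1169/1250 ≈ 0.935200
step 5 [5y] swap r/1=932/47161: DF=(1 − 932/47161·(0.970600+0.961500+0.942000+0.935200))/(1+932/47161) = 2267/2500 ≈ 0.906800
step 6 [6y] swap r/1=1361/55800: DF=(1 − 1361/55800·(0.970600+0.961500+0.942000+0.935200+0.906800))/(1+1361/55800) = 8639/10000 ≈ 0.863900
step 7 [7y] zero: DF = P = 8521/10000 ≈ 0.852100
step 8 [8y] zero: DF = P = 8393/10000 ≈ 0.839300

1 1 4853/5000
2 2 1923/2000
3 3 471/500
4 4 1169/1250
5 5 2267/2500
6 6 8639/10000
7 7 8521/10000
8 8 8393/10000
DF(5y) = 2267/2500 ≈ 0.906800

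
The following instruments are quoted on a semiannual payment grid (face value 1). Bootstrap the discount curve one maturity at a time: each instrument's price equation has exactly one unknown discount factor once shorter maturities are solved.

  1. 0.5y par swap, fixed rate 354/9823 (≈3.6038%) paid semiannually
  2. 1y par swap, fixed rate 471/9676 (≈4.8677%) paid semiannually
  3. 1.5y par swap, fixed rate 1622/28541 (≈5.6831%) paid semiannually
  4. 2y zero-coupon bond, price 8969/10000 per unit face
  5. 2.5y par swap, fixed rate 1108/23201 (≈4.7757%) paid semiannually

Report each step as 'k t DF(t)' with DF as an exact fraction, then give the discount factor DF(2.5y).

1 1/2 9823/10000
2 1 9529/10000
3 3/2 9189/10000
4 2 8969/10000
5 5/2 2223/2500
DF(2.5y) = 2223/2500 ≈ 0.889200

step 1 [0.5y] swap r/2=177/9823: DF=(1 − 177/9823·(0))/(1+177/9823) = 9823/10000 ≈ 0.982300
step 2 [1y] swap r/2=471/19352: DF=(1 − 471/19352·(0.982300))/(1+471/19352) = 9529/10000 ≈ 0.952900
step 3 [1.5y] swap r/2=811/28541: DF=(1 − 811/28541·(0.982300+0.952900))/(1+811/28541) = 9189/10000 ≈ 0.918900
step 4 [2y] zero: DF = P = 8969/10000 ≈ 0.896900
step 5 [2.5y] swap r/2=554/23201: DF=(1 − 554/23201·(0.982300+0.952900+0.918900+0.896900))/(1+554/23201) = 2223/2500 ≈ 0.889200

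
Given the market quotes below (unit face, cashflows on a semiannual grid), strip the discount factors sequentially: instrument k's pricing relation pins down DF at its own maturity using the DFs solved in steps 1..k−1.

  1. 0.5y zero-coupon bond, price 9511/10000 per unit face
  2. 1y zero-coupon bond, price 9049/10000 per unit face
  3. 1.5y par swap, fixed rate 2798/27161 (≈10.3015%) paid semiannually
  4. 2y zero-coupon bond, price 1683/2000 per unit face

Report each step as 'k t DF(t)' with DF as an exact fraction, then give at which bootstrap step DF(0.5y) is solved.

1 1/2 9511/10000
2 1 9049/10000
3 3/2 8601/10000
4 2 1683/2000
DF(0.5y) is solved at step 1

step 1 [0.5y] zero: DF = P = 9511/10000 ≈ 0.951100
step 2 [1y] zero: DF = P = 9049/10000 ≈ 0.904900
step 3 [1.5y] swap r/2=1399/27161: DF=(1 − 1399/27161·(0.951100+0.904900))/(1+1399/27161) = 8601/10000 ≈ 0.860100
step 4 [2y] zero: DF = P = 1683/2000 ≈ 0.841500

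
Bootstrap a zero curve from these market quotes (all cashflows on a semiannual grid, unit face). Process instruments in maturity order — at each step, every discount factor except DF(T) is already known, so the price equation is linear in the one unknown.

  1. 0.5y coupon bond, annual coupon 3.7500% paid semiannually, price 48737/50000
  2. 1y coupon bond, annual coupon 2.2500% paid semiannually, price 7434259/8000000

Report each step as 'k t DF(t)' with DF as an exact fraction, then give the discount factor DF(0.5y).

1 1/2 598/625
2 1 9083/10000
DF(0.5y) = 598/625 ≈ 0.956800

step 1 [0.5y] bond c/2=3/160: DF=(48737/50000 − 3/160·(0))/(1+3/160) = 598/625 ≈ 0.956800
step 2 [1y] bond c/2=9/800: DF=(7434259/8000000 − 9/800·(0.956800))/(1+9/800) = 9083/10000 ≈ 0.908300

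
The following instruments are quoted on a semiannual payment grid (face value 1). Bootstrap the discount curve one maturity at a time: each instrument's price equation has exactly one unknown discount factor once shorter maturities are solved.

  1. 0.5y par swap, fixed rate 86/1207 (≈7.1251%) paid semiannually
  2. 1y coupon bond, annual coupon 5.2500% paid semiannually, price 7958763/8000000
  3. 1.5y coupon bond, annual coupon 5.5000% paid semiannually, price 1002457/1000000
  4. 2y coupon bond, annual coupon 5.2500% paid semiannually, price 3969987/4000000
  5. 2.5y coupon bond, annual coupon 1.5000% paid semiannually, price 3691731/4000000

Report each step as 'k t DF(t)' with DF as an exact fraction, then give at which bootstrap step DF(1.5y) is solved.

1 1/2 1207/1250
2 1 9447/10000
3 3/2 1849/2000
4 2 4473/5000
5 5/2 8883/10000
DF(1.5y) is solved at step 3

step 1 [0.5y] swap r/2=43/1207: DF=(1 − 43/1207·(0))/(1+43/1207) = 1207/1250 ≈ 0.965600
step 2 [1y] bond c/2=21/800: DF=(7958763/8000000 − 21/800·(0.965600))/(1+21/800) = 9447/10000 ≈ 0.944700
step 3 [1.5y] bond c/2=11/400: DF=(1002457/1000000 − 11/400·(0.965600+0.944700))/(1+11/400) = 1849/2000 ≈ 0.924500
step 4 [2y] bond c/2=21/800: DF=(3969987/4000000 − 21/800·(0.965600+0.944700+0.924500))/(1+21/800) = 4473/5000 ≈ 0.894600
step 5 [2.5y] bond c/2=3/400: DF=(3691731/4000000 − 3/400·(0.965600+0.944700+0.924500+0.894600))/(1+3/400) = 8883/10000 ≈ 0.888300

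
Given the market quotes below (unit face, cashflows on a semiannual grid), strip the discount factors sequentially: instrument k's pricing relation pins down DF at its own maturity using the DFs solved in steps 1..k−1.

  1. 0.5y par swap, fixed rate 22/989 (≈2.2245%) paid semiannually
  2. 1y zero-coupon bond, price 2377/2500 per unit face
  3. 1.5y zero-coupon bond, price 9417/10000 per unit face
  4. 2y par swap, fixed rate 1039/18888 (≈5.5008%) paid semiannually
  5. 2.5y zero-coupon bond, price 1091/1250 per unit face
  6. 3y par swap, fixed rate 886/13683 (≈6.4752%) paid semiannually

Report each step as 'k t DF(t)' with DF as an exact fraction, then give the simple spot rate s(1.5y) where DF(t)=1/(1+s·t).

1 1/2 989/1000
2 1 2377/2500
3 3/2 9417/10000
4 2 8961/10000
5 5/2 1091/1250
6 3 2057/2500
s(1.5y) = (1/(9417/10000) − 1)/(3/2) = 1166/28251 ≈ 4.1273%

step 1 [0.5y] swap r/2=11/989: DF=(1 − 11/989·(0))/(1+11/989) = 989/1000 ≈ 0.989000
step 2 [1y] zero: DF = P = 2377/2500 ≈ 0.950800
step 3 [1.5y] zero: DF = P = 9417/10000 ≈ 0.941700
step 4 [2y] swap r/2=1039/37776: DF=(1 − 1039/37776·(0.989000+0.950800+0.941700))/(1+1039/37776) = 8961/10000 ≈ 0.896100
step 5 [2.5y] zero: DF = P = 1091/1250 ≈ 0.872800
step 6 [3y] swap r/2=443/13683: DF=(1 − 443/13683·(0.989000+0.950800+0.941700+0.896100+0.872800))/(1+443/13683) = 2057/2500 ≈ 0.822800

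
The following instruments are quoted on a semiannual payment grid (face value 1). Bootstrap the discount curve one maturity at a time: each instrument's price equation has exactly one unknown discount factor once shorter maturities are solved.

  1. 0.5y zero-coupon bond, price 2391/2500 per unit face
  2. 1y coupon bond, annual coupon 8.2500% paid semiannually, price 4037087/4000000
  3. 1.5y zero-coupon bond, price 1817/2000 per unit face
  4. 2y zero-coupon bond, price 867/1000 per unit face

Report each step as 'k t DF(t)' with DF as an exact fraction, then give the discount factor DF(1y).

step 1 [0.5y] zero: DF = P = 2391/2500 ≈ 0.956400
step 2 [1y] bond c/2=33/800: DF=(4037087/4000000 − 33/800·(0.956400))/(1+33/800) = 4657/5000 ≈ 0.931400
step 3 [1.5y] zero: DF = P = 1817/2000 ≈ 0.908500
step 4 [2y] zero: DF = P = 867/1000 ≈ 0.867000

1 1/2 2391/2500
2 1 4657/5000
3 3/2 1817/2000
4 2 867/1000
DF(1y) = 4657/5000 ≈ 0.931400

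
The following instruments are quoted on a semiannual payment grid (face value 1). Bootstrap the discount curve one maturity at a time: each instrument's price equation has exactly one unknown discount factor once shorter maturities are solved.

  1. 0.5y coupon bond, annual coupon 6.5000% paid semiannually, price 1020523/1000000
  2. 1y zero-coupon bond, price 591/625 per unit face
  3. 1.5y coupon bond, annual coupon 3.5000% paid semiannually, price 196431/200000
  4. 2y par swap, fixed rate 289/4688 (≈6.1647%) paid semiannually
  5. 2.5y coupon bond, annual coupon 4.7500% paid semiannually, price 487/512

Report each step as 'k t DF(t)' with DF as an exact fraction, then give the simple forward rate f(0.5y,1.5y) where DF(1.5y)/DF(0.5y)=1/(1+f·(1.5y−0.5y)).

step 1 [0.5y] bond c/2=13/400: DF=(1020523/1000000 − 13/400·(0))/(1+13/400) = 2471/2500 ≈ 0.988400
step 2 [1y] zero: DF = P = 591/625 ≈ 0.945600
step 3 [1.5y] bond c/2=7/400: DF=(196431/200000 − 7/400·(0.988400+0.945600))/(1+7/400) = 233/250 ≈ 0.932000
step 4 [2y] swap r/2=289/9376: DF=(1 − 289/9376·(0.988400+0.945600+0.932000))/(1+289/9376) = 2211/2500 ≈ 0.884400
step 5 [2.5y] bond c/2=19/800: DF=(487/512 − 19/800·(0.988400+0.945600+0.932000+0.884400))/(1+19/800) = 8421/10000 ≈ 0.842100

1 1/2 2471/2500
2 1 591/625
3 3/2 233/250
4 2 2211/2500
5 5/2 8421/10000
f(0.5y,1.5y) = ((2471/2500)/(233/250) − 1)/(1) = 141/2330 ≈ 6.0515%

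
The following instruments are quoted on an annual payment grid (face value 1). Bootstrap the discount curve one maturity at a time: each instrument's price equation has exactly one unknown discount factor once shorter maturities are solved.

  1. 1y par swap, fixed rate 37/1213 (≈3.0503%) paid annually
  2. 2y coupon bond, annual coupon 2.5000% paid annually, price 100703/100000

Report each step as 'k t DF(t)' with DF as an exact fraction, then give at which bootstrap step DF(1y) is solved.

step 1 [1y] swap r/1=37/1213: DF=(1 − 37/1213·(0))/(1+37/1213) = 1213/1250 ≈ 0.970400
step 2 [2y] bond c/1=1/40: DF=(100703/100000 − 1/40·(0.970400))/(1+1/40) = 2397/2500 ≈ 0.958800

1 1 1213/1250
2 2 2397/2500
DF(1y) is solved at step 1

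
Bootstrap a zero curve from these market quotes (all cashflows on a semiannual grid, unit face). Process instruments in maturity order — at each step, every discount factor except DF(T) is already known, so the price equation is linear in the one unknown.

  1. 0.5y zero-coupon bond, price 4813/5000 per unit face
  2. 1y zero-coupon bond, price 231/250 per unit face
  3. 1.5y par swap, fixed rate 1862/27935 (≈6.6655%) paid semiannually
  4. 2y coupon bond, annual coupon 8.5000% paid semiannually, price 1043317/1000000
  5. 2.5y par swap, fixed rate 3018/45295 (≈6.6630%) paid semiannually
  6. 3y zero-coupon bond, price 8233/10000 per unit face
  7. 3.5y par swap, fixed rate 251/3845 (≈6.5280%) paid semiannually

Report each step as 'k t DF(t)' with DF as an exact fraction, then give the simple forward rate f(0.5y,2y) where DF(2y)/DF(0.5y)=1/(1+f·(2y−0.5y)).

step 1 [0.5y] zero: DF = P = 4813/5000 ≈ 0.962600
step 2 [1y] zero: DF = P = 231/250 ≈ 0.924000
step 3 [1.5y] swap r/2=931/27935: DF=(1 − 931/27935·(0.962600+0.924000))/(1+931/27935) = 9069/10000 ≈ 0.906900
step 4 [2y] bond c/2=17/400: DF=(1043317/1000000 − 17/400·(0.962600+0.924000+0.906900))/(1+17/400) = 8869/10000 ≈ 0.886900
step 5 [2.5y] swap r/2=1509/45295: DF=(1 − 1509/45295·(0.962600+0.924000+0.906900+0.886900))/(1+1509/45295) = 8491/10000 ≈ 0.849100
step 6 [3y] zero: DF = P = 8233/10000 ≈ 0.823300
step 7 [3.5y] swap r/2=251/7690: DF=(1 − 251/7690·(0.962600+0.924000+0.906900+0.886900+0.849100+0.823300))/(1+251/7690) = 999/1250 ≈ 0.799200

1 1/2 4813/5000
2 1 231/250
3 3/2 9069/10000
4 2 8869/10000
5 5/2 8491/10000
6 3 8233/10000
7 7/2 999/1250
f(0.5y,2y) = ((4813/5000)/(8869/10000) − 1)/(3/2) = 1514/26607 ≈ 5.6902%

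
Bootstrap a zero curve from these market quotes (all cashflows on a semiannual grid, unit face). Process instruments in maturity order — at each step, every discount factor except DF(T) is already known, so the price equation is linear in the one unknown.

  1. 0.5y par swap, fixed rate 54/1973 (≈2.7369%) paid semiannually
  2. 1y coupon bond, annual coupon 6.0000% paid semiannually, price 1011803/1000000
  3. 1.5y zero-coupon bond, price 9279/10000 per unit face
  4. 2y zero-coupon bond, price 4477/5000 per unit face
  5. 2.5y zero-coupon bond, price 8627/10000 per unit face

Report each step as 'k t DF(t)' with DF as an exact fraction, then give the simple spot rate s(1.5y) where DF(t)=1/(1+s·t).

1 1/2 1973/2000
2 1 596/625
3 3/2 9279/10000
4 2 4477/5000
5 5/2 8627/10000
s(1.5y) = (1/(9279/10000) − 1)/(3/2) = 1442/27837 ≈ 5.1802%

step 1 [0.5y] swap r/2=27/1973: DF=(1 − 27/1973·(0))/(1+27/1973) = 1973/2000 ≈ 0.986500
step 2 [1y] bond c/2=3/100: DF=(1011803/1000000 − 3/100·(0.986500))/(1+3/100) = 596/625 ≈ 0.953600
step 3 [1.5y] zero: DF = P = 9279/10000 ≈ 0.927900
step 4 [2y] zero: DF = P = 4477/5000 ≈ 0.895400
step 5 [2.5y] zero: DF = P = 8627/10000 ≈ 0.862700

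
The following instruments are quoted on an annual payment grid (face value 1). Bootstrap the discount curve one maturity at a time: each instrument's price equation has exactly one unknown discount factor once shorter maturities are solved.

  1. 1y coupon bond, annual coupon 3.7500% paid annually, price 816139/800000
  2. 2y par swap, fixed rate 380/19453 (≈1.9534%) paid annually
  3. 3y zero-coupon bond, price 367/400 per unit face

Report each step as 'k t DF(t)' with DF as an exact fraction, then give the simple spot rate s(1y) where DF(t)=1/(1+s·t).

1 1 9833/10000
2 2 481/500
3 3 367/400
s(1y) = (1/(9833/10000) − 1)/(1) = 167/9833 ≈ 1.6984%

step 1 [1y] bond c/1=3/80: DF=(816139/800000 − 3/80·(0))/(1+3/80) = 9833/10000 ≈ 0.983300
step 2 [2y] swap r/1=380/19453: DF=(1 − 380/19453·(0.983300))/(1+380/19453) = 481/500 ≈ 0.962000
step 3 [3y] zero: DF = P = 367/400 ≈ 0.917500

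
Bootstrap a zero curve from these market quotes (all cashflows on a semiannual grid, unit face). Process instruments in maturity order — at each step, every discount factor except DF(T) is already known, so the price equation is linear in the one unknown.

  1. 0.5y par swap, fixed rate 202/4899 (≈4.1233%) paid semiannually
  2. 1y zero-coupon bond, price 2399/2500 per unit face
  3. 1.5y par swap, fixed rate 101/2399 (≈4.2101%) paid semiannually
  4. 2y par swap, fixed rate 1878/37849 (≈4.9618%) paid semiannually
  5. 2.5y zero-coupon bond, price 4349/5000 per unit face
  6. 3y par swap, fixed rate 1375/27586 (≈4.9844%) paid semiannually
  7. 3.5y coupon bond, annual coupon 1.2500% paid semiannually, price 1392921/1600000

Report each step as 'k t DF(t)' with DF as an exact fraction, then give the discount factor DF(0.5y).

1 1/2 4899/5000
2 1 2399/2500
3 3/2 4697/5000
4 2 9061/10000
5 5/2 4349/5000
6 3 69/80
7 7/2 8309/10000
DF(0.5y) = 4899/5000 ≈ 0.979800

step 1 [0.5y] swap r/2=101/4899: DF=(1 − 101/4899·(0))/(1+101/4899) = 4899/5000 ≈ 0.979800
step 2 [1y] zero: DF = P = 2399/2500 ≈ 0.959600
step 3 [1.5y] swap r/2=101/4798: DF=(1 − 101/4798·(0.979800+0.959600))/(1+101/4798) = 4697/5000 ≈ 0.939400
step 4 [2y] swap r/2=939/37849: DF=(1 − 939/37849·(0.979800+0.959600+0.939400))/(1+939/37849) = 9061/10000 ≈ 0.906100
step 5 [2.5y] zero: DF = P = 4349/5000 ≈ 0.869800
step 6 [3y] swap r/2=1375/55172: DF=(1 − 1375/55172·(0.979800+0.959600+0.939400+0.906100+0.869800))/(1+1375/55172) = 69/80 ≈ 0.862500
step 7 [3.5y] bond c/2=1/160: DF=(1392921/1600000 − 1/160·(0.979800+0.959600+0.939400+0.906100+0.869800+0.862500))/(1+1/160) = 8309/10000 ≈ 0.830900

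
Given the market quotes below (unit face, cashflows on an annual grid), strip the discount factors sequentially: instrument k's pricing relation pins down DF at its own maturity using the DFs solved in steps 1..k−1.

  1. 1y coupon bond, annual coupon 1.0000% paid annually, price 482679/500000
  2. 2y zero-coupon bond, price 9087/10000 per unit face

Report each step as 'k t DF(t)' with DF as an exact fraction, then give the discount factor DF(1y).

step 1 [1y] bond c/1=1/100: DF=(482679/500000 − 1/100·(0))/(1+1/100) = 4779/5000 ≈ 0.955800
step 2 [2y] zero: DF = P = 9087/10000 ≈ 0.908700

1 1 4779/5000
2 2 9087/10000
DF(1y) = 4779/5000 ≈ 0.955800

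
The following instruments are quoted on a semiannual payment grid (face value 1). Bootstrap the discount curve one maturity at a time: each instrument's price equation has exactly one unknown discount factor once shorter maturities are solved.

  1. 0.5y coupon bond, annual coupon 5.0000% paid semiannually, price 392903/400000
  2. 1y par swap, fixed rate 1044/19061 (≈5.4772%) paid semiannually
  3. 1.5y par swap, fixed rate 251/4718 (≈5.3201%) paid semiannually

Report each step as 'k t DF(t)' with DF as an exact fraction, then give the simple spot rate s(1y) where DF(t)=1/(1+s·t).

step 1 [0.5y] bond c/2=1/40: DF=(392903/400000 − 1/40·(0))/(1+1/40) = 9583/10000 ≈ 0.958300
step 2 [1y] swap r/2=522/19061: DF=(1 − 522/19061·(0.958300))/(1+522/19061) = 4739/5000 ≈ 0.947800
step 3 [1.5y] swap r/2=251/9436: DF=(1 − 251/9436·(0.958300+0.947800))/(1+251/9436) = 9247/10000 ≈ 0.924700

1 1/2 9583/10000
2 1 4739/5000
3 3/2 9247/10000
s(1y) = (1/(4739/5000) − 1)/(1) = 261/4739 ≈ 5.5075%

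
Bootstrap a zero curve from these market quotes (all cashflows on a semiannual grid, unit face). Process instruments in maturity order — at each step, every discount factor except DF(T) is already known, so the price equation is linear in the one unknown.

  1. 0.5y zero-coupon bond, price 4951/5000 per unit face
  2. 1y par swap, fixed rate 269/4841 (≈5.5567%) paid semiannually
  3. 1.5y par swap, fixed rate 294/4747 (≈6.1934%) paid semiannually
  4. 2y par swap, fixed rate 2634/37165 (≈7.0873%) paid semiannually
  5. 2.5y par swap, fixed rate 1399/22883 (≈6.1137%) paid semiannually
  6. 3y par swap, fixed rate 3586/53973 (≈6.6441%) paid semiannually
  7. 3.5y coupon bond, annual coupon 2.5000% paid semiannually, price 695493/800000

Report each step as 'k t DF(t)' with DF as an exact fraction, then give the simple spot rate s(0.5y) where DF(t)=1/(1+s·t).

1 1/2 4951/5000
2 1 4731/5000
3 3/2 4559/5000
4 2 8683/10000
5 5/2 8601/10000
6 3 8207/10000
7 7/2 99/125
s(0.5y) = (1/(4951/5000) − 1)/(1/2) = 98/4951 ≈ 1.9794%

step 1 [0.5y] zero: DF = P = 4951/5000 ≈ 0.990200
step 2 [1y] swap r/2=269/9682: DF=(1 − 269/9682·(0.990200))/(1+269/9682) = 4731/5000 ≈ 0.946200
step 3 [1.5y] swap r/2=147/4747: DF=(1 − 147/4747·(0.990200+0.946200))/(1+147/4747) = 4559/5000 ≈ 0.911800
step 4 [2y] swap r/2=1317/37165: DF=(1 − 1317/37165·(0.990200+0.946200+0.911800))/(1+1317/37165) = 8683/10000 ≈ 0.868300
step 5 [2.5y] swap r/2=1399/45766: DF=(1 − 1399/45766·(0.990200+0.946200+0.911800+0.868300))/(1+1399/45766) = 8601/10000 ≈ 0.860100
step 6 [3y] swap r/2=1793/53973: DF=(1 − 1793/53973·(0.990200+0.946200+0.911800+0.868300+0.860100))/(1+1793/53973) = 8207/10000 ≈ 0.820700
step 7 [3.5y] bond c/2=1/80: DF=(695493/800000 − 1/80·(0.990200+0.946200+0.911800+0.868300+0.860100+0.820700))/(1+1/80) = 99/125 ≈ 0.792000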